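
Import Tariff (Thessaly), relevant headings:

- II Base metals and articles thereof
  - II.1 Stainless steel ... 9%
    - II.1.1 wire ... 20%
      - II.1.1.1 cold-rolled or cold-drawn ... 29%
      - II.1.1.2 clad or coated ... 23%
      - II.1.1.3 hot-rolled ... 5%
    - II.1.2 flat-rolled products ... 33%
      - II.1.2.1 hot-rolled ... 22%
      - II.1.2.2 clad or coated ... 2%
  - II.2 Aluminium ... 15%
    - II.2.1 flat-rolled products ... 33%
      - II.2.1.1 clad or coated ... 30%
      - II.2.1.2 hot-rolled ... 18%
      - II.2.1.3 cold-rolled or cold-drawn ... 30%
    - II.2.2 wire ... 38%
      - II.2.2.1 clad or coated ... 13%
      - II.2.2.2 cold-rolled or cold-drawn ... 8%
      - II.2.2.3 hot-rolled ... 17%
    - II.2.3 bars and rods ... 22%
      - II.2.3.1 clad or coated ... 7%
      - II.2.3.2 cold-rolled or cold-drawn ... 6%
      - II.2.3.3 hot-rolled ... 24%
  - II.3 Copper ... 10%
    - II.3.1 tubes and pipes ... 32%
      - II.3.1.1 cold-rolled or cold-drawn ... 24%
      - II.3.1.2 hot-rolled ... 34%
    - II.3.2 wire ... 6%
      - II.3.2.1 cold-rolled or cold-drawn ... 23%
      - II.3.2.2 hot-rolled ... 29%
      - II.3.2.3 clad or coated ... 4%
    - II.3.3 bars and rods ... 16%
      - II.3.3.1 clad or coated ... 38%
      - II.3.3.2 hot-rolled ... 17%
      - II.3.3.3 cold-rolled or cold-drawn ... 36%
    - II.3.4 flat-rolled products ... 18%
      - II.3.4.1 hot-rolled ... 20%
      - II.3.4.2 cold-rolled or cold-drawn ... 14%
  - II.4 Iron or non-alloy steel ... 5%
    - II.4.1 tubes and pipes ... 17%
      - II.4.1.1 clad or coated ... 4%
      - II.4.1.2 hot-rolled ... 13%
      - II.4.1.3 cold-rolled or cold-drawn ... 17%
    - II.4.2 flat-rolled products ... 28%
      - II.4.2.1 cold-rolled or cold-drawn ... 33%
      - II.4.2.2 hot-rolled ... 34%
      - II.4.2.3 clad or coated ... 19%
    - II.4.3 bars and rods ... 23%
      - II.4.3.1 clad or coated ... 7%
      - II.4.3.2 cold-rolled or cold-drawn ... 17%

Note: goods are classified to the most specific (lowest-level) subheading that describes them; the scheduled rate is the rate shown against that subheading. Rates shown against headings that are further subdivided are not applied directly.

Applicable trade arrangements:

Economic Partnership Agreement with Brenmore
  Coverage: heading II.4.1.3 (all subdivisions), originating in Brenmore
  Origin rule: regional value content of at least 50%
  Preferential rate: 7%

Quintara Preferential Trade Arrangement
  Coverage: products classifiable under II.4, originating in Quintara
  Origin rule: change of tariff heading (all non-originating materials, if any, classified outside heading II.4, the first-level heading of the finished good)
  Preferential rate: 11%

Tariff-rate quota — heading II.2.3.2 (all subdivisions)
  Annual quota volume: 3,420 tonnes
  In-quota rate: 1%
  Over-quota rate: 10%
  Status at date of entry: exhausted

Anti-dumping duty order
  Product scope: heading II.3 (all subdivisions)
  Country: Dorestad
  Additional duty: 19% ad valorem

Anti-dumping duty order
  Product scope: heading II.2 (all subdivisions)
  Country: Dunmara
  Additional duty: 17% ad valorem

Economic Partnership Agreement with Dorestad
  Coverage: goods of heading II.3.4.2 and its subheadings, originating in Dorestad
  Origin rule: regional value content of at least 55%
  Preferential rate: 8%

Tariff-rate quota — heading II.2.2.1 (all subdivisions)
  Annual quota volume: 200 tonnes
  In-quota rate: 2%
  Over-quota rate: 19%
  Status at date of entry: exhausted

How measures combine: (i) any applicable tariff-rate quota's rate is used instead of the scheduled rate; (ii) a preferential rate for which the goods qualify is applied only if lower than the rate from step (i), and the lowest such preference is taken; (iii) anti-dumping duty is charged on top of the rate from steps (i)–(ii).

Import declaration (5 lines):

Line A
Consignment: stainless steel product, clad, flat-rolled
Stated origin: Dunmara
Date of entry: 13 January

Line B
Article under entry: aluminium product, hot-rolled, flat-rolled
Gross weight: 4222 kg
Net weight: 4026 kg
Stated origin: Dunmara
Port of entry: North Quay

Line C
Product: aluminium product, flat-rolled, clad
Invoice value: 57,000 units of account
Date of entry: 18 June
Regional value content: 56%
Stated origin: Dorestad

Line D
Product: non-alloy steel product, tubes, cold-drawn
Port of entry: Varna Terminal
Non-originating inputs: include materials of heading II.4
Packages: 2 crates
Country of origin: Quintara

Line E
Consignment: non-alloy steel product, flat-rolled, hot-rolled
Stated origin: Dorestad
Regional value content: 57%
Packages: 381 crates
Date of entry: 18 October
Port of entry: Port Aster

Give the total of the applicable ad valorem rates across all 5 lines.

118%

Line A: stainless steel → II.1; flat-rolled → II.1.2; clad → II.1.2.2. Scheduled 2%. No special measure applies. → 2%.
Line B: aluminium → II.2; flat-rolled → II.2.1; hot-rolled → II.2.1.2. Scheduled 18%. anti-dumping (Dunmara, II.2): +17%; total 18% + 17% = 35%. → 35%.
Line C: aluminium → II.2; flat-rolled → II.2.1; clad → II.2.1.1. Scheduled 30%. Dorestad agreement on II.3.4.2: II.2.1.1 not covered. → 30%.
Line D: non-alloy steel → II.4; tubes → II.4.1; cold-drawn → II.4.1.3. Scheduled 17%. Quintara agreement on II.4: CTH not met. → 17%.
Line E: non-alloy steel → II.4; flat-rolled → II.4.2; hot-rolled → II.4.2.2. Scheduled 34%. Dorestad agreement on II.3.4.2: II.4.2.2 not covered. → 34%.
Sum: 2% + 35% + 30% + 17% + 34% = 118%.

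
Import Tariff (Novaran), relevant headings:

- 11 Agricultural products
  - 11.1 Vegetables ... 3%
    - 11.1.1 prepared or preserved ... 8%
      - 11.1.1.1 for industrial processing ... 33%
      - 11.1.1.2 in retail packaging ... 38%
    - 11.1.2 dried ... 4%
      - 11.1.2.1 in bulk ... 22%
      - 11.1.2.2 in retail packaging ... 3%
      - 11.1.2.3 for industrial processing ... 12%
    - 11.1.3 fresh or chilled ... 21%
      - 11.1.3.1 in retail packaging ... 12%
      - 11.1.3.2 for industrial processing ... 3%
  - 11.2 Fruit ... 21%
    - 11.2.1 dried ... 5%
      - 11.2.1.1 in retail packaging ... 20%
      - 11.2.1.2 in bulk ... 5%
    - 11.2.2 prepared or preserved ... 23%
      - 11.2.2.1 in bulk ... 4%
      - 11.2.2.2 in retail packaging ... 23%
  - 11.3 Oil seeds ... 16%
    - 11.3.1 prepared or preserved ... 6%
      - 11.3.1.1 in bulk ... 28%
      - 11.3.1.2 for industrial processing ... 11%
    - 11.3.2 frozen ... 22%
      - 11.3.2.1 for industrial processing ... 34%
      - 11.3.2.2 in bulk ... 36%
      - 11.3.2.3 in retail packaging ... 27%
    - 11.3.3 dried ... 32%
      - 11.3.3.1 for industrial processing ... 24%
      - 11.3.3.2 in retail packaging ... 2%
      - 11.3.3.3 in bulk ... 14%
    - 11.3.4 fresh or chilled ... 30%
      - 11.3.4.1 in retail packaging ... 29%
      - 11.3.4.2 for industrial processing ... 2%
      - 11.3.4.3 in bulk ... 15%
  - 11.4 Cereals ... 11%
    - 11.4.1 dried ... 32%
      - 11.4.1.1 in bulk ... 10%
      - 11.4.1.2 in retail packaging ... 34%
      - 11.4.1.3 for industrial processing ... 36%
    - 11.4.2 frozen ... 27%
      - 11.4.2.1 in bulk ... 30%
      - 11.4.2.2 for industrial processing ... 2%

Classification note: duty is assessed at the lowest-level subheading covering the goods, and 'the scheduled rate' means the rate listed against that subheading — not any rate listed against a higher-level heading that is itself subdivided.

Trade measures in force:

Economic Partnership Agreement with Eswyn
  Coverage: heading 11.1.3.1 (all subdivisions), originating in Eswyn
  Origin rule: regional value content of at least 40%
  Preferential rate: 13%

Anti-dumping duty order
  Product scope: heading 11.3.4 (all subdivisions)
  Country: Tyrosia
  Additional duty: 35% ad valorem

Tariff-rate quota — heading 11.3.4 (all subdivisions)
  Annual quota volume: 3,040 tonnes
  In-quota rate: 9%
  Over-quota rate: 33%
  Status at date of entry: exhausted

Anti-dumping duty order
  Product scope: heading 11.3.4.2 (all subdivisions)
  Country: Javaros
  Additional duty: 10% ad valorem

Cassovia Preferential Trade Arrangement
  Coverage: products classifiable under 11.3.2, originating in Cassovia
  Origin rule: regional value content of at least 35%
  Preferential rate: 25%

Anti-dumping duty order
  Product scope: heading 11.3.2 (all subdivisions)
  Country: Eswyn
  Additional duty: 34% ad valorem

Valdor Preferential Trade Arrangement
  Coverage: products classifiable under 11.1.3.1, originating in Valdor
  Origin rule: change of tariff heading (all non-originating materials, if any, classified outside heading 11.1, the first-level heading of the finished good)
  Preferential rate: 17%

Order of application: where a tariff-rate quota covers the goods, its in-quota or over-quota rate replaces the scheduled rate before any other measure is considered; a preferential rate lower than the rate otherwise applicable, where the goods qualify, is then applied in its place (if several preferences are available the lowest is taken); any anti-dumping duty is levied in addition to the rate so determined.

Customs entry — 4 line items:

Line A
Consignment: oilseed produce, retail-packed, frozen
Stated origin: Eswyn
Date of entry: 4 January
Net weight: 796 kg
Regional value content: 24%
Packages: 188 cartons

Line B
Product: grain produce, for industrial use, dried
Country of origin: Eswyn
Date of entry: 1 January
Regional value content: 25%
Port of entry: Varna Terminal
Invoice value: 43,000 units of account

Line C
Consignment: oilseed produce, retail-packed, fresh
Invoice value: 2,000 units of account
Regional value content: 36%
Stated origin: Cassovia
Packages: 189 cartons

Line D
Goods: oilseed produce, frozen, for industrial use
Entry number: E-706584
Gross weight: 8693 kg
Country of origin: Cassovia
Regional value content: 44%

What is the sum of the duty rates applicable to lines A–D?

Line A: oilseed → 11.3; frozen → 11.3.2; retail-packed → 11.3.2.3. Scheduled 27%. Eswyn agreement on 11.1.3.1: 11.3.2.3 not covered; anti-dumping (Eswyn, 11.3.2): +34%; total 27% + 34% = 61%. → 61%.
Line B: grain → 11.4; dried → 11.4.1; for industrial use → 11.4.1.3. Scheduled 36%. Eswyn agreement on 11.1.3.1: 11.4.1.3 not covered. → 36%.
Line C: oilseed → 11.3; fresh → 11.3.4; retail-packed → 11.3.4.1. Scheduled 29%. quota on 11.3.4 exhausted → over-quota 33%; Cassovia agreement on 11.3.2: 11.3.4.1 not covered. → 33%.
Line D: oilseed → 11.3; frozen → 11.3.2; for industrial use → 11.3.2.1. Scheduled 34%. Cassovia agreement on 11.3.2: RVC ≥ 35% → 25% available; preferential 25%. → 25%.
Sum: 61% + 36% + 33% + 25% = 155%.

155%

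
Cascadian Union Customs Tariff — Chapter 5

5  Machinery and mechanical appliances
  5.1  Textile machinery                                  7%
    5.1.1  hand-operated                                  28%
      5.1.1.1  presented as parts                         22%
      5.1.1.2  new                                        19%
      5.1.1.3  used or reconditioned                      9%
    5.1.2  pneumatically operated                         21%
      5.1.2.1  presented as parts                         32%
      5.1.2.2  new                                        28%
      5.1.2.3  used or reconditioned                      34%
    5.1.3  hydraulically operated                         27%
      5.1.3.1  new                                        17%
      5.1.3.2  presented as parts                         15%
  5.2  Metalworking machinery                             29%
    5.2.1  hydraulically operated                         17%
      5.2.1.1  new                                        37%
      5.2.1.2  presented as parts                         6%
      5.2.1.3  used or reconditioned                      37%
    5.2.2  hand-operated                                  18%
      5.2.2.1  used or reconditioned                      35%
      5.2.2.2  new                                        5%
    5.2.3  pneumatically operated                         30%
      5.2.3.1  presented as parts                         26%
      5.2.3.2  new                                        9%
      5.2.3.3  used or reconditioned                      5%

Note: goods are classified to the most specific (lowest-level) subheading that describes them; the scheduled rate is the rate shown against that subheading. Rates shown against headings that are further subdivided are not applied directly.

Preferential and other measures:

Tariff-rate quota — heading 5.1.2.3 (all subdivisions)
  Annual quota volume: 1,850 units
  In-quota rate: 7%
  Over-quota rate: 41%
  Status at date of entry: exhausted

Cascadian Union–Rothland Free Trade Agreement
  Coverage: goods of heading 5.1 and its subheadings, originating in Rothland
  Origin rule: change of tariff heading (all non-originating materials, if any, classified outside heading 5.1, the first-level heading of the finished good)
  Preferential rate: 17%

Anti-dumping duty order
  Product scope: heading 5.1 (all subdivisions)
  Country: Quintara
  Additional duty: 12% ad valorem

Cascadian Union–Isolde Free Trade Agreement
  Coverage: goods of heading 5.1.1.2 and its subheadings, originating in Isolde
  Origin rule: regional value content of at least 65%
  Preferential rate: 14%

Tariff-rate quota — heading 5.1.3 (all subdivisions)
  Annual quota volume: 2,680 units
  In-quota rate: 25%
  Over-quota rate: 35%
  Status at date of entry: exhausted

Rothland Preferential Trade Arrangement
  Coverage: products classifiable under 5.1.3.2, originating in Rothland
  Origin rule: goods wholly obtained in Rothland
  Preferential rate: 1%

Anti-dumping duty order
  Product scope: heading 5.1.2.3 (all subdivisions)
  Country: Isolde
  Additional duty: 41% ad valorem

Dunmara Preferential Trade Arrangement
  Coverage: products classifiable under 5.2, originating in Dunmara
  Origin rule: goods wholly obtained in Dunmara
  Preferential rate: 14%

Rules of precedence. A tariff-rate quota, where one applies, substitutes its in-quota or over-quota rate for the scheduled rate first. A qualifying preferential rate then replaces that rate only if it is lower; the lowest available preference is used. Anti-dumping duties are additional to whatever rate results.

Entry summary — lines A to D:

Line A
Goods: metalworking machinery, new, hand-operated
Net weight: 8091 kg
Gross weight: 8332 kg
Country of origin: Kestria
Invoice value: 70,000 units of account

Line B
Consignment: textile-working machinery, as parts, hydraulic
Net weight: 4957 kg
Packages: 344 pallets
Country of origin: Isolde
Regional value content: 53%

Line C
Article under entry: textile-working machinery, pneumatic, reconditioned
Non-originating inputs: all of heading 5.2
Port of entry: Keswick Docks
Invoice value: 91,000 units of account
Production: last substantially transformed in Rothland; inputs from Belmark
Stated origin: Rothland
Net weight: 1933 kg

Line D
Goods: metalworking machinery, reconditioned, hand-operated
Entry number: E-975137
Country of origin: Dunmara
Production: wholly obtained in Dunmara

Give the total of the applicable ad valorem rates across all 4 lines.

Line A: metalworking → 5.2; hand-operated → 5.2.2; new → 5.2.2.2. Scheduled 5%. No special measure applies. → 5%.
Line B: textile-working → 5.1; hydraulic → 5.1.3; as parts → 5.1.3.2. Scheduled 15%. quota on 5.1.3 exhausted → over-quota 35%; Isolde agreement on 5.1.1.2: 5.1.3.2 not covered. → 35%.
Line C: textile-working → 5.1; pneumatic → 5.1.2; reconditioned → 5.1.2.3. Scheduled 34%. quota on 5.1.2.3 exhausted → over-quota 41%; Rothland agreement on 5.1: CTH met → 17% available; Rothland agreement on 5.1.3.2: 5.1.2.3 not covered; preferential 17%. → 17%.
Line D: metalworking → 5.2; hand-operated → 5.2.2; reconditioned → 5.2.2.1. Scheduled 35%. Dunmara agreement on 5.2: wholly obtained → 14% available; preferential 14%. → 14%.
Sum: 5% + 35% + 17% + 14% = 71%.

71%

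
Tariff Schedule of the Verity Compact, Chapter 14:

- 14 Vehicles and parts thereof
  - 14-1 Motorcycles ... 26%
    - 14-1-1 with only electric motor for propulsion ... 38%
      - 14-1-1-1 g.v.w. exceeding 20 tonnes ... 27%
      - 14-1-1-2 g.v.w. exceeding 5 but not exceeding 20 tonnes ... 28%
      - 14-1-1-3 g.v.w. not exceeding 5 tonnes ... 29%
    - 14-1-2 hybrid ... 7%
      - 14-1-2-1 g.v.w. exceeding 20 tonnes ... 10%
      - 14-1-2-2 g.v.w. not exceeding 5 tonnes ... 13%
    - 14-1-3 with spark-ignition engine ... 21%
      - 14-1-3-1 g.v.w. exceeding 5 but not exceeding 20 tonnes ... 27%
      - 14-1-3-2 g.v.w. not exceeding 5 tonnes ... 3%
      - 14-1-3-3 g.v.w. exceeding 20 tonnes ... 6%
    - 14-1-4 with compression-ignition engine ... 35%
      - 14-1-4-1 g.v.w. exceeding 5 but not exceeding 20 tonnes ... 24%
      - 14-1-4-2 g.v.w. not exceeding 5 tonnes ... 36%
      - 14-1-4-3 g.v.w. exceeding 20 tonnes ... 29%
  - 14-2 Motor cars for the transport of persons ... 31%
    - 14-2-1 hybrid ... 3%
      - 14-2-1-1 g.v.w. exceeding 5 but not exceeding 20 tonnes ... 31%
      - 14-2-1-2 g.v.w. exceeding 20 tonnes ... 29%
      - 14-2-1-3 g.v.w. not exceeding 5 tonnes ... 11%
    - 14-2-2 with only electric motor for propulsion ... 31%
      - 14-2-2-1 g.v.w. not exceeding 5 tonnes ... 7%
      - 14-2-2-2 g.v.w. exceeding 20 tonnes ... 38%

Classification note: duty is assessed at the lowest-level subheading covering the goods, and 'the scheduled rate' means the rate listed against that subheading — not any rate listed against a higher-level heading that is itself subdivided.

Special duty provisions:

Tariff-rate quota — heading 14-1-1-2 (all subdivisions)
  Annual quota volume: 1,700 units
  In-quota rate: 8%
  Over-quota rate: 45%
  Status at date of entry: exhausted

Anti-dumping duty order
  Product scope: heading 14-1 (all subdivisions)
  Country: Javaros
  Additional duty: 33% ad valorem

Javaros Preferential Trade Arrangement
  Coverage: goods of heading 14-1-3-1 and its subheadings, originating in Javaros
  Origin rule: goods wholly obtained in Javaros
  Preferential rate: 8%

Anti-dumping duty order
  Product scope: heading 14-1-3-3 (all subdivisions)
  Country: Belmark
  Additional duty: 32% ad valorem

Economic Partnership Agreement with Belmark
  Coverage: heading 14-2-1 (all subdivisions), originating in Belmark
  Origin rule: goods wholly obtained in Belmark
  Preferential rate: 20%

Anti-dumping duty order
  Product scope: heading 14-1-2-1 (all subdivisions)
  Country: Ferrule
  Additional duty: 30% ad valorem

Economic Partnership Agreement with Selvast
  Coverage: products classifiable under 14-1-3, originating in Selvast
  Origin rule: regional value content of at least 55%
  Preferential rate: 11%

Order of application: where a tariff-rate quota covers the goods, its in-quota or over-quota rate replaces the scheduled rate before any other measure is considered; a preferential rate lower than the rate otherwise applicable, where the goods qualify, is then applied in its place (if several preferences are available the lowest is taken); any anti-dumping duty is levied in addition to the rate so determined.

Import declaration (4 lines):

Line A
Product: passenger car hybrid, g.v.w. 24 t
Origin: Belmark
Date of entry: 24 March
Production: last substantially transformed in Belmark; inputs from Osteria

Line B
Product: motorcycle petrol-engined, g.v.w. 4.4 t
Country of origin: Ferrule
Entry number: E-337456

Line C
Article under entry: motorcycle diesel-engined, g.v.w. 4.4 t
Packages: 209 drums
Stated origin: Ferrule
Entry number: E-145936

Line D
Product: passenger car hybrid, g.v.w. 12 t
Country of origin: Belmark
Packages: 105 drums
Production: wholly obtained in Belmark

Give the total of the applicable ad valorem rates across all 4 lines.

88%

Line A: passenger car → 14-2; hybrid → 14-2-1; g.v.w. 24 t → 14-2-1-2. Scheduled 29%. Belmark agreement on 14-2-1: not wholly obtained. → 29%.
Line B: motorcycle → 14-1; petrol-engined → 14-1-3; g.v.w. 4.4 t → 14-1-3-2. Scheduled 3%. No special measure applies. → 3%.
Line C: motorcycle → 14-1; diesel-engined → 14-1-4; g.v.w. 4.4 t → 14-1-4-2. Scheduled 36%. No special measure applies. → 36%.
Line D: passenger car → 14-2; hybrid → 14-2-1; g.v.w. 12 t → 14-2-1-1. Scheduled 31%. Belmark agreement on 14-2-1: wholly obtained → 20% available; preferential 20%. → 20%.
Sum: 29% + 3% + 36% + 20% = 88%.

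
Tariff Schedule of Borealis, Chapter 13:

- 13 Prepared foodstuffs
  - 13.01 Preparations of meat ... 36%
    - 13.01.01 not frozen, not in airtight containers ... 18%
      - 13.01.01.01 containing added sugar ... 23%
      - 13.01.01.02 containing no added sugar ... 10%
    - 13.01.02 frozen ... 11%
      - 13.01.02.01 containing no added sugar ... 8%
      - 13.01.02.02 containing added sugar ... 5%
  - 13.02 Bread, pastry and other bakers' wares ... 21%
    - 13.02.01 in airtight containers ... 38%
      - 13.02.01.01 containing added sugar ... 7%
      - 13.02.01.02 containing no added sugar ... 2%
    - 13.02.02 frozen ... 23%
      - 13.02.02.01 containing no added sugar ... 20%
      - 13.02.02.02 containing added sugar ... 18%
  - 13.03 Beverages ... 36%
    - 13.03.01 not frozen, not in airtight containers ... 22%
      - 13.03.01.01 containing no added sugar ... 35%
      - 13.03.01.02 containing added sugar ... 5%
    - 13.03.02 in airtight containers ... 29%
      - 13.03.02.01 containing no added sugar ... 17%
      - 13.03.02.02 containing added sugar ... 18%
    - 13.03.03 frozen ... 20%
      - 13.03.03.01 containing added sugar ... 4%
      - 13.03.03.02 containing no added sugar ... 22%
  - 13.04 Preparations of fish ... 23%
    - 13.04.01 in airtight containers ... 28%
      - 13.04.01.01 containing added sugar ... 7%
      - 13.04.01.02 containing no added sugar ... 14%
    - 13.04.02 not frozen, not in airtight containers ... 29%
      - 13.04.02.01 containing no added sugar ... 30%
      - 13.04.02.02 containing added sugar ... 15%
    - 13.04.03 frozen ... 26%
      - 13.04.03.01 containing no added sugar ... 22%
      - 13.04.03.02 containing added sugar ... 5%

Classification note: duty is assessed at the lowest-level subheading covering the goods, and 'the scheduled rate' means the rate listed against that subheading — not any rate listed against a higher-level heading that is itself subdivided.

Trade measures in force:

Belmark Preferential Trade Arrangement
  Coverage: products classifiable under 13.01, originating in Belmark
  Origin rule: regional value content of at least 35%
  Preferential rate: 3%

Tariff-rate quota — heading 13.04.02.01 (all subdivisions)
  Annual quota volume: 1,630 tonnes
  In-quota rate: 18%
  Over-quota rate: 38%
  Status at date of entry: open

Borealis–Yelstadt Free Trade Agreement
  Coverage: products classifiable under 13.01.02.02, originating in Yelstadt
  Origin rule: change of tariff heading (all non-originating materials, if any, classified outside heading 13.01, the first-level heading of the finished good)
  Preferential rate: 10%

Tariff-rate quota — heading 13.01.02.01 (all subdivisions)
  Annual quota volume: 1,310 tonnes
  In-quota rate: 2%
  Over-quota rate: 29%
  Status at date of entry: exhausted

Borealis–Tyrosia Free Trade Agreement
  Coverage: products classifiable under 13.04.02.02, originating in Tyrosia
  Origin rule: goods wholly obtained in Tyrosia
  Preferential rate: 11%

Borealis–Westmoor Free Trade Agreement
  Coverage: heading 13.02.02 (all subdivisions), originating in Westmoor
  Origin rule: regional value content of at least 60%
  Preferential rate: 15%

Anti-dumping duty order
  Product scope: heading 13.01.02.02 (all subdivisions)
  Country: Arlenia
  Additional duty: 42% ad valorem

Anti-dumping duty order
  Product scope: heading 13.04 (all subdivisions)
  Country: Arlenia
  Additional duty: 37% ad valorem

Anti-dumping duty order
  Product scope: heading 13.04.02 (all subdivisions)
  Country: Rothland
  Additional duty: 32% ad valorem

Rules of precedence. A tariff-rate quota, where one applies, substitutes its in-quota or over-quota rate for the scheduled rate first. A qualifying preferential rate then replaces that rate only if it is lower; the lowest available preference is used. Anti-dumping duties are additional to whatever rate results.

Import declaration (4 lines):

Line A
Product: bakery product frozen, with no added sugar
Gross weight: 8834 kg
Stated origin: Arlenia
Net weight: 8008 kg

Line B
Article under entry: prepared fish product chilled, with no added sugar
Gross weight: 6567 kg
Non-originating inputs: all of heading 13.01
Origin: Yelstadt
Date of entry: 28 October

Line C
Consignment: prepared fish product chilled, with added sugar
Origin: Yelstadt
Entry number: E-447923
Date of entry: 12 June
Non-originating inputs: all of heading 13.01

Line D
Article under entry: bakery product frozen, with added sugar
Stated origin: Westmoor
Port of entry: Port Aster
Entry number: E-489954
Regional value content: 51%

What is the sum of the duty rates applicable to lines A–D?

71%

Line A: bakery product → 13.02; frozen → 13.02.02; with no added sugar → 13.02.02.01. Scheduled 20%. No special measure applies. → 20%.
Line B: prepared fish product → 13.04; chilled → 13.04.02; with no added sugar → 13.04.02.01. Scheduled 30%. quota on 13.04.02.01 open → in-quota 18%; Yelstadt agreement on 13.01.02.02: 13.04.02.01 not covered. → 18%.
Line C: prepared fish product → 13.04; chilled → 13.04.02; with added sugar → 13.04.02.02. Scheduled 15%. Yelstadt agreement on 13.01.02.02: 13.04.02.02 not covered. → 15%.
Line D: bakery product → 13.02; frozen → 13.02.02; with added sugar → 13.02.02.02. Scheduled 18%. Westmoor agreement on 13.02.02: RVC < 60%. → 18%.
Sum: 20% + 18% + 15% + 18% = 71%.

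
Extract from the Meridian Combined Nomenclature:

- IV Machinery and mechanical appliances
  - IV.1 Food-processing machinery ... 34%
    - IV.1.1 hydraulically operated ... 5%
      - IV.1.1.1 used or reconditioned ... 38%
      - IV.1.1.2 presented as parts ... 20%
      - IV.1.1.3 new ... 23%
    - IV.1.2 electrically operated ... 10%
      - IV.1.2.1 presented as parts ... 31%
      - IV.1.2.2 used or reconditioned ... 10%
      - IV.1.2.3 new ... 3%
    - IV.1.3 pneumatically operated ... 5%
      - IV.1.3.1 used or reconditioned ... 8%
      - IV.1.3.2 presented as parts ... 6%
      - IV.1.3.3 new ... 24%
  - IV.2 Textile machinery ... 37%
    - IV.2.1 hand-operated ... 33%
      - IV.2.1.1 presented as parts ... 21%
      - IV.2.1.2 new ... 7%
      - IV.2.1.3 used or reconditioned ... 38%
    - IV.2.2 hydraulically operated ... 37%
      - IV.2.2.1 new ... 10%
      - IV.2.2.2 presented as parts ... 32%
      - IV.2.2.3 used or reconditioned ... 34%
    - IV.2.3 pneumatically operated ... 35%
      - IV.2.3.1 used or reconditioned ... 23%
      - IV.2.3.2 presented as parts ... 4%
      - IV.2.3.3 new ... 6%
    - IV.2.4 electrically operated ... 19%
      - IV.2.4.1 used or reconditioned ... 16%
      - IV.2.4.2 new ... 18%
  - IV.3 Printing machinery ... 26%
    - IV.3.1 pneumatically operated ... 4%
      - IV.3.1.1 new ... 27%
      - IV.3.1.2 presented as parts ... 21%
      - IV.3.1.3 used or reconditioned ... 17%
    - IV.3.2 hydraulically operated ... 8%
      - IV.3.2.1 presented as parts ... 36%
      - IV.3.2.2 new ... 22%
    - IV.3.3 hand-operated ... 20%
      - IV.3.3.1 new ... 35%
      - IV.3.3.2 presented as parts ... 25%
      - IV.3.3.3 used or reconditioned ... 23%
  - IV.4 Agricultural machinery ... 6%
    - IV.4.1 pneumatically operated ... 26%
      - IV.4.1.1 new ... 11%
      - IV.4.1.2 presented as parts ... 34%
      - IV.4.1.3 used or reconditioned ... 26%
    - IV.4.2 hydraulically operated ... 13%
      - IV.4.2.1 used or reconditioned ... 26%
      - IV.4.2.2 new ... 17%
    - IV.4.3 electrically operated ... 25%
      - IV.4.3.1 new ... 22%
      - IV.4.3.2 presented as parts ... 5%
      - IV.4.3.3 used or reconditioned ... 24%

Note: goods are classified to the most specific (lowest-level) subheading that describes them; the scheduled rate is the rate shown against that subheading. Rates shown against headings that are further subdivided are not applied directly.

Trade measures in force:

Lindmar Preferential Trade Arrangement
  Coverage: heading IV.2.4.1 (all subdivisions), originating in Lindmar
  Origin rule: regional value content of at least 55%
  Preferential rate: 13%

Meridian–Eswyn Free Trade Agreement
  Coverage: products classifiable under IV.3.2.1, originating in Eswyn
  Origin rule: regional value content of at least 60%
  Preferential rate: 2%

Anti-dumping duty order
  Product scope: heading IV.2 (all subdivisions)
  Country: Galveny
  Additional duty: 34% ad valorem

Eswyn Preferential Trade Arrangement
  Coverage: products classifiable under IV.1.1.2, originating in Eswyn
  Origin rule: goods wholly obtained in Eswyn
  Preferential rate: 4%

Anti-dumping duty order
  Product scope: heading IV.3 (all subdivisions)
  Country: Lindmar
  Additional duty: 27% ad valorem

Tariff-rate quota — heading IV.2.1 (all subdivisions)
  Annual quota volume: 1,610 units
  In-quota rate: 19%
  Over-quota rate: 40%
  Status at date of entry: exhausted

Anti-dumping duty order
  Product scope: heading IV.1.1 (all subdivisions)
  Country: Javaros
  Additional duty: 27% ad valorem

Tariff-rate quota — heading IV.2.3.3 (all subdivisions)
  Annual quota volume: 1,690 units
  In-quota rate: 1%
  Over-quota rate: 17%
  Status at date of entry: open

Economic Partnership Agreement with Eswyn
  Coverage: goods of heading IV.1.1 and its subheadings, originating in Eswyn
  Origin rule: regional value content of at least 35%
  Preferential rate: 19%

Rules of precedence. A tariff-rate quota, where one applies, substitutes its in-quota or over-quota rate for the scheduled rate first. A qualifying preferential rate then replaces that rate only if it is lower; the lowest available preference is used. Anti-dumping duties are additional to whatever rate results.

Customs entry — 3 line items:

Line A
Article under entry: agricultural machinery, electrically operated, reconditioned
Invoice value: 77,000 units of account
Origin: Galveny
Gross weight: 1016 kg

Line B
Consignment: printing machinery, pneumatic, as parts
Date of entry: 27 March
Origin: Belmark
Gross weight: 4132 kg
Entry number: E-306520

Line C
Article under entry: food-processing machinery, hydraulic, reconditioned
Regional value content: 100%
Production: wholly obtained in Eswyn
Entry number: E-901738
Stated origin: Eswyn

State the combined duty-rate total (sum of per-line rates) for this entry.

64%

Line A: agricultural → IV.4; electrically operated → IV.4.3; reconditioned → IV.4.3.3. Scheduled 24%. No special measure applies. → 24%.
Line B: printing → IV.3; pneumatic → IV.3.1; as parts → IV.3.1.2. Scheduled 21%. No special measure applies. → 21%.
Line C: food-processing → IV.1; hydraulic → IV.1.1; reconditioned → IV.1.1.1. Scheduled 38%. Eswyn agreement on IV.3.2.1: IV.1.1.1 not covered; Eswyn agreement on IV.1.1.2: IV.1.1.1 not covered; Eswyn agreement on IV.1.1: RVC ≥ 35% → 19% available; preferential 19%. → 19%.
Sum: 24% + 21% + 19% = 64%.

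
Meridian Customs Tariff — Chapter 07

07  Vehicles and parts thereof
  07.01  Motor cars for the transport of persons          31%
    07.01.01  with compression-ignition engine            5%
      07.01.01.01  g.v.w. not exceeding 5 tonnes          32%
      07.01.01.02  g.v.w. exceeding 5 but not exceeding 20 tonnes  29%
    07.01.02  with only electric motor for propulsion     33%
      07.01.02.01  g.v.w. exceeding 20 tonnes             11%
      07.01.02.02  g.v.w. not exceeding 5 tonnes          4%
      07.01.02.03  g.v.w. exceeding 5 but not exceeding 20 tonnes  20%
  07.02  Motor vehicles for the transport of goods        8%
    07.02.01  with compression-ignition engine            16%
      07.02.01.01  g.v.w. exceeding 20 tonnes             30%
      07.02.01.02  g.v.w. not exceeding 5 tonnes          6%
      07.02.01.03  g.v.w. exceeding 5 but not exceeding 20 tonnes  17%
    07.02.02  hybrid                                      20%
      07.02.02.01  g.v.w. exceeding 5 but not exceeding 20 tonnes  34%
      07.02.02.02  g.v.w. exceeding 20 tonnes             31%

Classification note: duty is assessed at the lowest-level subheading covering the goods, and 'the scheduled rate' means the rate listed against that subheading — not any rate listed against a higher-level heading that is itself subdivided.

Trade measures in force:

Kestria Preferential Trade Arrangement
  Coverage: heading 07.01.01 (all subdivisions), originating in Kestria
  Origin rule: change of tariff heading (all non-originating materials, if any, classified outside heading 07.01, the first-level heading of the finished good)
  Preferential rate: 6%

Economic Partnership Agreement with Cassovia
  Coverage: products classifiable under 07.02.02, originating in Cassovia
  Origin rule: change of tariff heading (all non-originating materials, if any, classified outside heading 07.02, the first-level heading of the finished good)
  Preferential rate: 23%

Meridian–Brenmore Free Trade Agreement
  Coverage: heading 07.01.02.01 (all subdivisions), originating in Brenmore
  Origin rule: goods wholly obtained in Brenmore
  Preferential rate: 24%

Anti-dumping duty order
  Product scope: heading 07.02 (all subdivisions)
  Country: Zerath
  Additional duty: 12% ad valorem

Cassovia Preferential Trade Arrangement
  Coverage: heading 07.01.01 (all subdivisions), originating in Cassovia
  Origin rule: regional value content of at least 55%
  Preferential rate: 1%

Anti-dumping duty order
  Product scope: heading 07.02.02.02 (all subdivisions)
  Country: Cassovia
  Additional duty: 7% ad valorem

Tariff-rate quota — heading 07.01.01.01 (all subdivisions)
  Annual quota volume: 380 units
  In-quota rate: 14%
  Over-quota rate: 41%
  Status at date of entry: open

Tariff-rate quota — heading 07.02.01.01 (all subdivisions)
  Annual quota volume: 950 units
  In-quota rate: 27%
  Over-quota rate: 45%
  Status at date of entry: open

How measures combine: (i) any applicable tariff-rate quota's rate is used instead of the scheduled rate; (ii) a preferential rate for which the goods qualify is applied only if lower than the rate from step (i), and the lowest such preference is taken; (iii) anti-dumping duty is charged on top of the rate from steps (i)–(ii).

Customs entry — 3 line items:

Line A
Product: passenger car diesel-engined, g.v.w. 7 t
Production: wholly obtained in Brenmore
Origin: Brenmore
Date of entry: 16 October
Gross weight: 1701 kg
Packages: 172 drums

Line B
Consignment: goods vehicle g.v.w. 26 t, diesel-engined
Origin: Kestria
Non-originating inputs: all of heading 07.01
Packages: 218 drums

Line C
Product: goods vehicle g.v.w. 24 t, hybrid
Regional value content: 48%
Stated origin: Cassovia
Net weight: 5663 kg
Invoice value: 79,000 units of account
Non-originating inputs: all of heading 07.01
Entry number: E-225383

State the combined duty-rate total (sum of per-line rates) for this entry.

86%

Line A: passenger car → 07.01; diesel-engined → 07.01.01; g.v.w. 7 t → 07.01.01.02. Scheduled 29%. Brenmore agreement on 07.01.02.01: 07.01.01.02 not covered. → 29%.
Line B: goods vehicle → 07.02; diesel-engined → 07.02.01; g.v.w. 26 t → 07.02.01.01. Scheduled 30%. quota on 07.02.01.01 open → in-quota 27%; Kestria agreement on 07.01.01: 07.02.01.01 not covered. → 27%.
Line C: goods vehicle → 07.02; hybrid → 07.02.02; g.v.w. 24 t → 07.02.02.02. Scheduled 31%. Cassovia agreement on 07.02.02: CTH met → 23% available; Cassovia agreement on 07.01.01: 07.02.02.02 not covered; preferential 23%; anti-dumping (Cassovia, 07.02.02.02): +7%; total 23% + 7% = 30%. → 30%.
Sum: 29% + 27% + 30% = 86%.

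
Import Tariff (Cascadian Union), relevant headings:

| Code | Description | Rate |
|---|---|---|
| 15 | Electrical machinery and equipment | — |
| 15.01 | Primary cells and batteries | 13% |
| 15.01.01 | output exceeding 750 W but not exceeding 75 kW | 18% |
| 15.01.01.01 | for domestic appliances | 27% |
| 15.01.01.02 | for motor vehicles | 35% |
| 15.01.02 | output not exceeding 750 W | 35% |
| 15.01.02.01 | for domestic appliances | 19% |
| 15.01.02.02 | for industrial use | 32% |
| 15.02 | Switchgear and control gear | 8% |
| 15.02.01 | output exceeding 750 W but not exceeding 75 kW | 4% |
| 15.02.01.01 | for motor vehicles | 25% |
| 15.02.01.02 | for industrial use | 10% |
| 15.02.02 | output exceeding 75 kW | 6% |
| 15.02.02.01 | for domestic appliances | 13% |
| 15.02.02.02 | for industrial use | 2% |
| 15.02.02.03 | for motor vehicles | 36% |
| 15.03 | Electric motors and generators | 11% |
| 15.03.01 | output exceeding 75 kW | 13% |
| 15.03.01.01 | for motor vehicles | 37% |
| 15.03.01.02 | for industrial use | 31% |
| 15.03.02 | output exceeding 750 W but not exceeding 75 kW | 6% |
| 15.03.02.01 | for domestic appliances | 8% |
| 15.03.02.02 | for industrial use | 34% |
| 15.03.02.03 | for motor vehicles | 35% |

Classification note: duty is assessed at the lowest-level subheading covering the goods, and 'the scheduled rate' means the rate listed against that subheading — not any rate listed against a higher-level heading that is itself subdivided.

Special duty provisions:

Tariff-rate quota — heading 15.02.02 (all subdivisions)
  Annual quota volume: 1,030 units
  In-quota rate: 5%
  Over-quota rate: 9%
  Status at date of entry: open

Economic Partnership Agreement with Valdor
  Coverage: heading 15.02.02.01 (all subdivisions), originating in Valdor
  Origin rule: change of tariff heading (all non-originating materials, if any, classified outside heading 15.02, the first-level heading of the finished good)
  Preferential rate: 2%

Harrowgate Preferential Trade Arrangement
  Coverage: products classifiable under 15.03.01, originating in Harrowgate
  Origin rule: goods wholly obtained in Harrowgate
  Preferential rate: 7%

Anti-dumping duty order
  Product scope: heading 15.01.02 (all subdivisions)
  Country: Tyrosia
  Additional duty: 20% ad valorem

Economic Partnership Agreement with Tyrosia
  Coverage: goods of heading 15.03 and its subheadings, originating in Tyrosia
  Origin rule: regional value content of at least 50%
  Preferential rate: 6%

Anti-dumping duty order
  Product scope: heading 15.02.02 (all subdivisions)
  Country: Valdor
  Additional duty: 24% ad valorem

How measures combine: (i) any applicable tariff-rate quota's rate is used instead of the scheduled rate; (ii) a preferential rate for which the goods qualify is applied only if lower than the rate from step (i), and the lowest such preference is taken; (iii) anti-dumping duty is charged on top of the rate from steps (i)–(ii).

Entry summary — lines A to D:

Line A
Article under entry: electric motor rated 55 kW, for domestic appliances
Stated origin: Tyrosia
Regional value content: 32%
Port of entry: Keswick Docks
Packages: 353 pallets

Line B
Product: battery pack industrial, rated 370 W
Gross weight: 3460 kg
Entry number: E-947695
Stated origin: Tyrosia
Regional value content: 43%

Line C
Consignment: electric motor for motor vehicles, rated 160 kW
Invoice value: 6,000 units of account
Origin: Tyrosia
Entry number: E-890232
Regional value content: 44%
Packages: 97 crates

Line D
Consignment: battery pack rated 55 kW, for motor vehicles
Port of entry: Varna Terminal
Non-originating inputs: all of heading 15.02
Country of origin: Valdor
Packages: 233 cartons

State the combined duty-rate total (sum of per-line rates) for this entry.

132%

Line A: electric motor → 15.03; rated 55 kW → 15.03.02; for domestic appliances → 15.03.02.01. Scheduled 8%. Tyrosia agreement on 15.03: RVC < 50%. → 8%.
Line B: battery pack → 15.01; rated 370 W → 15.01.02; industrial → 15.01.02.02. Scheduled 32%. Tyrosia agreement on 15.03: 15.01.02.02 not covered; anti-dumping (Tyrosia, 15.01.02): +20%; total 32% + 20% = 52%. → 52%.
Line C: electric motor → 15.03; rated 160 kW → 15.03.01; for motor vehicles → 15.03.01.01. Scheduled 37%. Tyrosia agreement on 15.03: RVC < 50%. → 37%.
Line D: battery pack → 15.01; rated 55 kW → 15.01.01; for motor vehicles → 15.01.01.02. Scheduled 35%. Valdor agreement on 15.02.02.01: 15.01.01.02 not covered. → 35%.
Sum: 8% + 52% + 37% + 35% = 132%.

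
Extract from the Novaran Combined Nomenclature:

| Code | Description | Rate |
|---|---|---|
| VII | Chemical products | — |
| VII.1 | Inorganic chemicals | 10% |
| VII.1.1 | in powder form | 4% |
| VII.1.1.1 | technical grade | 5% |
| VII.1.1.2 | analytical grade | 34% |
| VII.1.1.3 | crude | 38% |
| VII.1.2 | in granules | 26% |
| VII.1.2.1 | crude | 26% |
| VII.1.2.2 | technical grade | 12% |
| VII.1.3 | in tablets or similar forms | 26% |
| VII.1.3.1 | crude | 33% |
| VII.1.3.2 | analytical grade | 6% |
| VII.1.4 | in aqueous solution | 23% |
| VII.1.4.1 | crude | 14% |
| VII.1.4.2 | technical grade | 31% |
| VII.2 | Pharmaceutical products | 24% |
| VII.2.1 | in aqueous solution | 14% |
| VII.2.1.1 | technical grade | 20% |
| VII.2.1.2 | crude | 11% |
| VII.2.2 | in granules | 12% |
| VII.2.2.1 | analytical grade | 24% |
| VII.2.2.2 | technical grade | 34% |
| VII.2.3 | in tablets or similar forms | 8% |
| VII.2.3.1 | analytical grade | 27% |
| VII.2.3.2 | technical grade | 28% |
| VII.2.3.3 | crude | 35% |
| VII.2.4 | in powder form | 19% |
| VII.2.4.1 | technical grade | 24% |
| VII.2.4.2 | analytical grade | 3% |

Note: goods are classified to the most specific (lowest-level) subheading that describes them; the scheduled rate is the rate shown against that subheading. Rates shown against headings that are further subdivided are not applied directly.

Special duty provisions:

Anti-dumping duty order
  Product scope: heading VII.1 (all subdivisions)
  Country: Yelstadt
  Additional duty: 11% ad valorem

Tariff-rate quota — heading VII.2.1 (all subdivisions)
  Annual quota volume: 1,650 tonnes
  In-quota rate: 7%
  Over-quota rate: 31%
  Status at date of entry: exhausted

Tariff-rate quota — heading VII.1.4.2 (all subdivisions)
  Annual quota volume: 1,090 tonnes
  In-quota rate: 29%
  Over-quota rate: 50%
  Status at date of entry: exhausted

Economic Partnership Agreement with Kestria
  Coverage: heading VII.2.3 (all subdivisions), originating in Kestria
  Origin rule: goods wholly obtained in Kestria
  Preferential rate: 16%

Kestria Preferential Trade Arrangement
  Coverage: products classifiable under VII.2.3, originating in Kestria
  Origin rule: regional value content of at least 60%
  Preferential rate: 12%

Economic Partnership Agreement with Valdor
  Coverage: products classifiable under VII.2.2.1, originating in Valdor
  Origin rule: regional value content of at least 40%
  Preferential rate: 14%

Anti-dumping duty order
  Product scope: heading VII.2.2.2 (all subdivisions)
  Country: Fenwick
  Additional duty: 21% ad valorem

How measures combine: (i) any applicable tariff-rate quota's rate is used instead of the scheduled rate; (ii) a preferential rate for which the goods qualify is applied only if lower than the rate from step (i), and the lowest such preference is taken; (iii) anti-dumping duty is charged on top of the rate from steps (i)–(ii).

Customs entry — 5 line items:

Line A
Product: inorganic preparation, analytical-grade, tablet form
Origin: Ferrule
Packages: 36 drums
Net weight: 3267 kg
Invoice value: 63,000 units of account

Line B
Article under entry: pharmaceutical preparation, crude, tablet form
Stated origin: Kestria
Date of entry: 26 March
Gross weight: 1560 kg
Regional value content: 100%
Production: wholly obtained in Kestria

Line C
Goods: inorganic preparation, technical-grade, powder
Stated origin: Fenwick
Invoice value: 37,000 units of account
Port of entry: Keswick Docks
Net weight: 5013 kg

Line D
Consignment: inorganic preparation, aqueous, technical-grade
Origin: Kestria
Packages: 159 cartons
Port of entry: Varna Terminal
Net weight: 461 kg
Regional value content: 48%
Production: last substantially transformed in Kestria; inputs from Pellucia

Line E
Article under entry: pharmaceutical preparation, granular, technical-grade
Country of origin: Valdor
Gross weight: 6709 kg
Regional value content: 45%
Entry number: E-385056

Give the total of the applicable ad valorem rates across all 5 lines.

107%

Line A: inorganic → VII.1; tablet form → VII.1.3; analytical-grade → VII.1.3.2. Scheduled 6%. No special measure applies. → 6%.
Line B: pharmaceutical → VII.2; tablet form → VII.2.3; crude → VII.2.3.3. Scheduled 35%. Kestria agreement on VII.2.3: wholly obtained → 16% available; Kestria agreement on VII.2.3: RVC ≥ 60% → 12% available; preferential 12%. → 12%.
Line C: inorganic → VII.1; powder → VII.1.1; technical-grade → VII.1.1.1. Scheduled 5%. No special measure applies. → 5%.
Line D: inorganic → VII.1; aqueous → VII.1.4; technical-grade → VII.1.4.2. Scheduled 31%. quota on VII.1.4.2 exhausted → over-quota 50%; Kestria agreement on VII.2.3: VII.1.4.2 not covered; Kestria agreement on VII.2.3: VII.1.4.2 not covered. → 50%.
Line E: pharmaceutical → VII.2; granular → VII.2.2; technical-grade → VII.2.2.2. Scheduled 34%. Valdor agreement on VII.2.2.1: VII.2.2.2 not covered. → 34%.
Sum: 6% + 12% + 5% + 50% + 34% = 107%.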